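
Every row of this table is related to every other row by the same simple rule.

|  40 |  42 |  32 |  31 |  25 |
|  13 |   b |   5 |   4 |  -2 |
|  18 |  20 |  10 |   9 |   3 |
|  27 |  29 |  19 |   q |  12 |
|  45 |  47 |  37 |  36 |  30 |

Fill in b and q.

b = 15, q = 18

The difference between any two rows is the same in every column — this is an addition table with the headers hidden.
Row 2 minus row 1 is -2 − 25 = -27, so its entry in column 2 is 42 + (-27) = 15.
Row 4 minus row 1 is 12 − 25 = -13, so its entry in column 4 is 31 + (-13) = 18.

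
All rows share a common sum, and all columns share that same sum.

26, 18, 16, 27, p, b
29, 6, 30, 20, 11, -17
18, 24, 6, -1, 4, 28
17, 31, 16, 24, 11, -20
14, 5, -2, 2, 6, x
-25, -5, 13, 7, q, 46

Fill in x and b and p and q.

x = 54, b = -12, p = 4, q = 43

Rows 2 and 3 both sum to 79, so that's the common total.
The known cells in row 5 total 25, leaving 79 − 25 = 54 for the blank.
The known cells in row 6 total 36, leaving 79 − 36 = 43 for the blank.
The known cells in column 5 total 75, leaving 79 − 75 = 4 for the blank.
The known cells in row 1 total 91, leaving 79 − 91 = -12 for the blank.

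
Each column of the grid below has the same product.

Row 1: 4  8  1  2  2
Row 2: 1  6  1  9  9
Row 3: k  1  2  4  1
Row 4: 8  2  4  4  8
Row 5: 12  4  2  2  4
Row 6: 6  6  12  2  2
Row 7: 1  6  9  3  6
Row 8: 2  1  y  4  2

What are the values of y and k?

Columns 4 and 5 each multiply to 13824, so every column has product 13824.
Column 3: 1×1×2×4×2×12×9 = 1728, so the missing entry is 13824 ÷ 1728 = 8.
Column 1: 4×1×8×12×6×1×2 = 4608, so the missing entry is 13824 ÷ 4608 = 3.

y = 8, k = 3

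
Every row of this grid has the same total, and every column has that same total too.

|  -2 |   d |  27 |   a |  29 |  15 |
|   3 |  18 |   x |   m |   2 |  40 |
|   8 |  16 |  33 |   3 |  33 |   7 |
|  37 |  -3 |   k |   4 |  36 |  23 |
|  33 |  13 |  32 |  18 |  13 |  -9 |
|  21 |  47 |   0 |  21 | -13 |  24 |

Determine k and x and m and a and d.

Rows 3 and 5 both sum to 100, so that's the common total.
Column 2: 18 + 16 − 3 + 13 + 47 = 91, so its missing entry is 100 − 91 = 9.
Row 1: -2 + 9 + 27 + 29 + 15 = 78, so its missing entry is 100 − 78 = 22.
Row 4: 37 − 3 + 4 + 36 + 23 = 97, so its missing entry is 100 − 97 = 3.
Column 3: 27 + 33 + 3 + 32 + 0 = 95, so its missing entry is 100 − 95 = 5.
Row 2: 3 + 18 + 5 + 2 + 40 = 68, so its missing entry is 100 − 68 = 32.

k = 3, x = 5, m = 32, a = 22, d = 9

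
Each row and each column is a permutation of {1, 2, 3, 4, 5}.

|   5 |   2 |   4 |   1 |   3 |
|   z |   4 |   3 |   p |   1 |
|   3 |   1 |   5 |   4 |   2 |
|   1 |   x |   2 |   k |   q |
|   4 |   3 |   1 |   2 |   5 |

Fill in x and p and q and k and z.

x = 5, p = 5, q = 4, k = 3, z = 2

For row 4, column 5: column 5 already has {1, 2, 3, 5}; that leaves 4.
At (row 4, col 2): column 2 already has {1, 2, 3, 4}, so the value is 5.
At (row 4, col 4): row 4 already has {1, 2, 4, 5}, so the value is 3.
For row 2, column 1: column 1 already has {1, 3, 4, 5}; that leaves 2.
For row 2, column 4: row 2 already has {1, 2, 3, 4}; that leaves 5.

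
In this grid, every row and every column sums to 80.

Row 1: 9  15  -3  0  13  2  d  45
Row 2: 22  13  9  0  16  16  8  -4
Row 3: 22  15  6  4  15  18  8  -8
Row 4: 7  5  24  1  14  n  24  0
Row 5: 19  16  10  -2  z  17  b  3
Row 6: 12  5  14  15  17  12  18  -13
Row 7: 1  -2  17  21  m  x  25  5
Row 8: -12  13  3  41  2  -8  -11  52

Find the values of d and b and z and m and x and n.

d = -1, b = 9, z = 8, m = -5, x = 18, n = 5

The known cells in row 1 total 81, leaving 80 − 81 = -1 for the blank.
The known cells in column 7 total 71, leaving 80 − 71 = 9 for the blank.
The known cells in row 5 total 72, leaving 80 − 72 = 8 for the blank.
The known cells in column 5 total 85, leaving 80 − 85 = -5 for the blank.
The known cells in row 7 total 62, leaving 80 − 62 = 18 for the blank.
The known cells in row 4 total 75, leaving 80 − 75 = 5 for the blank.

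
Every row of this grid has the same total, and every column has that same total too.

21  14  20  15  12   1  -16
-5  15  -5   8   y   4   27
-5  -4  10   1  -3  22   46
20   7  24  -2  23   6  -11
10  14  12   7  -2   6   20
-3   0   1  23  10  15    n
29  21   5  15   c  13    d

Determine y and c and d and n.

Rows 1 and 3 both sum to 67, so that's the common total.
Row 6 has -3 + 0 + 1 + 23 + 10 + 15 = 46; the blank must be 67 − 46 = 21.
Column 7 has -16 + 27 + 46 − 11 + 20 + 21 = 87; the blank must be 67 − 87 = -20.
Row 7 has 29 + 21 + 5 + 15 + 13 − 20 = 63; the blank must be 67 − 63 = 4.
Row 2 has -5 + 15 − 5 + 8 + 4 + 27 = 44; the blank must be 67 − 44 = 23.

y = 23, c = 4, d = -20, n = 21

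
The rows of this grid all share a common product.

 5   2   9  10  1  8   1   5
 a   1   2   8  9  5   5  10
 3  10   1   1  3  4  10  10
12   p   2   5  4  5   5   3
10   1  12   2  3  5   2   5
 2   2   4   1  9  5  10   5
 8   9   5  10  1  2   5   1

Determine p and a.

Rows 3 and 7 each multiply to 36000, so every row has product 36000.
Row 4: 12×2×5×4×5×5×3 = 36000, so the missing entry is 36000 ÷ 36000 = 1.
Row 2: 1×2×8×9×5×5×10 = 36000, so the missing entry is 36000 ÷ 36000 = 1.

p = 1, a = 1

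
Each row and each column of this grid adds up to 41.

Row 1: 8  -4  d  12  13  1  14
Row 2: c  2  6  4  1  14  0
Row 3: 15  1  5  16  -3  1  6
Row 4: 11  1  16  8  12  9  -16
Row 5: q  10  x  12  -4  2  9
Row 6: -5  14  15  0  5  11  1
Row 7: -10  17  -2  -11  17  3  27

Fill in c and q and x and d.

Row 2: 2 + 6 + 4 + 1 + 14 + 0 = 27, so its missing entry is 41 − 27 = 14.
Row 1: 8 − 4 + 12 + 13 + 1 + 14 = 44, so its missing entry is 41 − 44 = -3.
Column 1: 8 + 14 + 15 + 11 − 5 − 10 = 33, so its missing entry is 41 − 33 = 8.
Row 5: 8 + 10 + 12 − 4 + 2 + 9 = 37, so its missing entry is 41 − 37 = 4.

c = 14, q = 8, x = 4, d = -3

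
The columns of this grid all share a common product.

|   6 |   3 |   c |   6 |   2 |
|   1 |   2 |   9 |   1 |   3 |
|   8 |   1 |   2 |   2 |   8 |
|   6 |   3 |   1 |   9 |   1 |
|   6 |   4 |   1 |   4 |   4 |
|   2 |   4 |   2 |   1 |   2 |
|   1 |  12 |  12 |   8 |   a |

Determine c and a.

Columns 2 and 4 each multiply to 3456, so every column has product 3456.
Column 3: 9×2×1×1×2×12 = 432, so the missing entry is 3456 ÷ 432 = 8.
Column 5: 2×3×8×1×4×2 = 384, so the missing entry is 3456 ÷ 384 = 9.

c = 8, a = 9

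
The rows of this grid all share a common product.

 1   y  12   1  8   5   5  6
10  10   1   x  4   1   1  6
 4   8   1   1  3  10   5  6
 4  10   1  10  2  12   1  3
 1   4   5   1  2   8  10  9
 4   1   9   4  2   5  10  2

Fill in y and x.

Rows 5 and 6 each multiply to 28800, so every row has product 28800.
Row 1: 1×12×1×8×5×5×6 = 14400, so the missing entry is 28800 ÷ 14400 = 2.
Row 2: 10×10×1×4×1×1×6 = 2400, so the missing entry is 28800 ÷ 2400 = 12.

y = 2, x = 12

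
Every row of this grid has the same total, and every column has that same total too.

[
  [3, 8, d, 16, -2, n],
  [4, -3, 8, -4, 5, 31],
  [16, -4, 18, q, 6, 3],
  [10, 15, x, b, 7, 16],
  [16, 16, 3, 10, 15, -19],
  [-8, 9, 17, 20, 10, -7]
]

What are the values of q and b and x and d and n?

q = 2, b = -3, x = -4, d = -1, n = 17

Rows 2 and 5 both sum to 41, so that's the common total.
Row 3 has 16 − 4 + 18 + 6 + 3 = 39; the blank must be 41 − 39 = 2.
Column 4 has 16 − 4 + 2 + 10 + 20 = 44; the blank must be 41 − 44 = -3.
Column 6 has 31 + 3 + 16 − 19 − 7 = 24; the blank must be 41 − 24 = 17.
Row 1 has 3 + 8 + 16 − 2 + 17 = 42; the blank must be 41 − 42 = -1.
Row 4 has 10 + 15 − 3 + 7 + 16 = 45; the blank must be 41 − 45 = -4.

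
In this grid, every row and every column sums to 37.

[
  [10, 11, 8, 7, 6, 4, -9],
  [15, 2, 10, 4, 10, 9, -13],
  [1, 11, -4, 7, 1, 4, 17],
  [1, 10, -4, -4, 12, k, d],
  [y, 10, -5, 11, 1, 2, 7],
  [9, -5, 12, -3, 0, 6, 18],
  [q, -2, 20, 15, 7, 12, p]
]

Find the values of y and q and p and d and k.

y = 11, q = -10, p = -5, d = 22, k = 0

The known cells in row 5 total 26, leaving 37 − 26 = 11 for the blank.
The known cells in column 1 total 47, leaving 37 − 47 = -10 for the blank.
The known cells in row 7 total 42, leaving 37 − 42 = -5 for the blank.
The known cells in column 7 total 15, leaving 37 − 15 = 22 for the blank.
The known cells in row 4 total 37, leaving 37 − 37 = 0 for the blank.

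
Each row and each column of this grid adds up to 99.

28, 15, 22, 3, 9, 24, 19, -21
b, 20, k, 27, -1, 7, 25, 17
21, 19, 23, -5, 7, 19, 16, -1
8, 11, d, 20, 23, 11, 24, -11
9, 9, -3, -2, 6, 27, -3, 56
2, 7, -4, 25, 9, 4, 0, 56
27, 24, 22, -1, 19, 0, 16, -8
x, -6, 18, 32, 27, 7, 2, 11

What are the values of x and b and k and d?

x = 8, b = -4, k = 8, d = 13

The known cells in row 8 total 91, leaving 99 − 91 = 8 for the blank.
The known cells in column 1 total 103, leaving 99 − 103 = -4 for the blank.
The known cells in row 2 total 91, leaving 99 − 91 = 8 for the blank.
The known cells in row 4 total 86, leaving 99 − 86 = 13 for the blank.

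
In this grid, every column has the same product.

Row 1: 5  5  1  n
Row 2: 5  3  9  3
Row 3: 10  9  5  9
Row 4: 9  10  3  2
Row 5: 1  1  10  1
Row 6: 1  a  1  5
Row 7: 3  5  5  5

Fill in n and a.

n = 5, a = 1

Columns 1 and 3 each multiply to 6750, so every column has product 6750.
Column 4: 3×9×2×1×5×5 = 1350, so the missing entry is 6750 ÷ 1350 = 5.
Column 2: 5×3×9×10×1×5 = 6750, so the missing entry is 6750 ÷ 6750 = 1.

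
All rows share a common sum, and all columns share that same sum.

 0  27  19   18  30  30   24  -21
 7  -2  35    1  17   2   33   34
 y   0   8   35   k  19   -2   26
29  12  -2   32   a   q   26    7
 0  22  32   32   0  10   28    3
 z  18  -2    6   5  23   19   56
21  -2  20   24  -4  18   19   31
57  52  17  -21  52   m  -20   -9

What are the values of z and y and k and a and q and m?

z = 2, y = 11, k = 30, a = -3, q = 26, m = -1

Rows 1 and 2 both sum to 127, so that's the common total.
Row 6: 18 − 2 + 6 + 5 + 23 + 19 + 56 = 125, so its missing entry is 127 − 125 = 2.
Column 1: 0 + 7 + 29 + 0 + 2 + 21 + 57 = 116, so its missing entry is 127 − 116 = 11.
Row 3: 11 + 0 + 8 + 35 + 19 − 2 + 26 = 97, so its missing entry is 127 − 97 = 30.
Column 5: 30 + 17 + 30 + 0 + 5 − 4 + 52 = 130, so its missing entry is 127 − 130 = -3.
Row 8: 57 + 52 + 17 − 21 + 52 − 20 − 9 = 128, so its missing entry is 127 − 128 = -1.
Row 4: 29 + 12 − 2 + 32 − 3 + 26 + 7 = 101, so its missing entry is 127 − 101 = 26.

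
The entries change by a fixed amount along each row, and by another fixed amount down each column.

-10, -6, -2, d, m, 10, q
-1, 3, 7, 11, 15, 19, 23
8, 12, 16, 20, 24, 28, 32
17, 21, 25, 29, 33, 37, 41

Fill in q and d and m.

Along each row the entries change by 4 per step; down each column they change by 9.
Row 1: from -10 at column 1, stepping by 4 to column 7 gives 14.
Row 1: from -10 at column 1, stepping by 4 to column 4 gives 2.
Row 1: from -10 at column 1, stepping by 4 to column 5 gives 6.

q = 14, d = 2, m = 6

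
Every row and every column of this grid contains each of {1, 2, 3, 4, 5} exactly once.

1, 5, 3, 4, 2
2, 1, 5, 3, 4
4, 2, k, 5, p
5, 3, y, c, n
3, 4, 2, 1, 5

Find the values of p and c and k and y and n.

Cell (4,4): column 4 already has {1, 3, 4, 5} → 2.
At (row 4, col 5): row 4 is missing {1, 4} and column 5 is missing {1, 3}, so the value is 1.
Cell (3,5): column 5 already has {1, 2, 4, 5} → 3.
Cell (3,3): row 3 already has {2, 3, 4, 5} → 1.
Cell (4,3): row 4 already has {1, 2, 3, 5} → 4.

p = 3, c = 2, k = 1, y = 4, n = 1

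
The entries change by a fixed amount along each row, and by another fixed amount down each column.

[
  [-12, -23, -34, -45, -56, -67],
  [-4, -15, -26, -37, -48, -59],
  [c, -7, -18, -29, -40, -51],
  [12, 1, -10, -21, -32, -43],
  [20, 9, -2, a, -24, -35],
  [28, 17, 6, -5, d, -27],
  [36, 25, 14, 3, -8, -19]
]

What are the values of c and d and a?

c = 4, d = -16, a = -13

Along each row the entries change by -11 per step; down each column they change by 8.
Row 3: from -7 at column 2, stepping by -11 to column 1 gives 4.
Row 6: from 28 at column 1, stepping by -11 to column 5 gives -16.
Row 5: from 20 at column 1, stepping by -11 to column 4 gives -13.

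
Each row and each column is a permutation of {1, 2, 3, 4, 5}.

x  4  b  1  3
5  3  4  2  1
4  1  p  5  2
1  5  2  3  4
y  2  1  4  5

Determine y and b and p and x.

For row 5, column 1: row 5 already has {1, 2, 4, 5}; that leaves 3.
At (row 1, col 1): column 1 already has {1, 3, 4, 5}, so the value is 2.
For row 1, column 3: row 1 already has {1, 2, 3, 4}; that leaves 5.
Cell (3,3): row 3 already has {1, 2, 4, 5} → 3.

y = 3, b = 5, p = 3, x = 2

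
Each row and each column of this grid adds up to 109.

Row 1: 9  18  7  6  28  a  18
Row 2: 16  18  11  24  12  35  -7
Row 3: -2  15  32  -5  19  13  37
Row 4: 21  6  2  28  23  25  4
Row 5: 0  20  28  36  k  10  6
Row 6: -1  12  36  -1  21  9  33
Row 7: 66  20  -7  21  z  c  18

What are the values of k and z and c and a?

k = 9, z = -3, c = -6, a = 23

Row 5: 0 + 20 + 28 + 36 + 10 + 6 = 100, so its missing entry is 109 − 100 = 9.
Column 5: 28 + 12 + 19 + 23 + 9 + 21 = 112, so its missing entry is 109 − 112 = -3.
Row 7: 66 + 20 − 7 + 21 − 3 + 18 = 115, so its missing entry is 109 − 115 = -6.
Row 1: 9 + 18 + 7 + 6 + 28 + 18 = 86, so its missing entry is 109 − 86 = 23.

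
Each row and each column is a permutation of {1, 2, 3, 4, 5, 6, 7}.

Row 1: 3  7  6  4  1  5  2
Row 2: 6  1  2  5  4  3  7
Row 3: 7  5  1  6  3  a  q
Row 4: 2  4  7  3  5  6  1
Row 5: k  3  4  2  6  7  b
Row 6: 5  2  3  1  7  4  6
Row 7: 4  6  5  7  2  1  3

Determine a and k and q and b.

a = 2, k = 1, q = 4, b = 5

Cell (5,1): column 1 already has {2, 3, 4, 5, 6, 7} → 1.
For row 3, column 6: column 6 already has {1, 3, 4, 5, 6, 7}; that leaves 2.
Cell (3,7): row 3 already has {1, 2, 3, 5, 6, 7} → 4.
Cell (5,7): row 5 already has {1, 2, 3, 4, 6, 7} → 5.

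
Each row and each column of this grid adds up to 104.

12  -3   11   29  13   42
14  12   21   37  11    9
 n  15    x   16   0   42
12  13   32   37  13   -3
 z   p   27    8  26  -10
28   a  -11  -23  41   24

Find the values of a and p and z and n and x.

a = 45, p = 22, z = 31, n = 7, x = 24

The known cells in row 6 total 59, leaving 104 − 59 = 45 for the blank.
The known cells in column 3 total 80, leaving 104 − 80 = 24 for the blank.
The known cells in row 3 total 97, leaving 104 − 97 = 7 for the blank.
The known cells in column 1 total 73, leaving 104 − 73 = 31 for the blank.
The known cells in row 5 total 82, leaving 104 − 82 = 22 for the blank.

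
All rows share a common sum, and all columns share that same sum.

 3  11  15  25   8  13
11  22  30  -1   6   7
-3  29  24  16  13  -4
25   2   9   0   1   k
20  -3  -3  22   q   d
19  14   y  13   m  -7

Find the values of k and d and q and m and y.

k = 38, d = 28, q = 11, m = 36, y = 0

Rows 1 and 2 both sum to 75, so that's the common total.
Row 4: 25 + 2 + 9 + 0 + 1 = 37, so its missing entry is 75 − 37 = 38.
Column 6: 13 + 7 − 4 + 38 − 7 = 47, so its missing entry is 75 − 47 = 28.
Row 5: 20 − 3 − 3 + 22 + 28 = 64, so its missing entry is 75 − 64 = 11.
Column 5: 8 + 6 + 13 + 1 + 11 = 39, so its missing entry is 75 − 39 = 36.
Row 6: 19 + 14 + 13 + 36 − 7 = 75, so its missing entry is 75 − 75 = 0.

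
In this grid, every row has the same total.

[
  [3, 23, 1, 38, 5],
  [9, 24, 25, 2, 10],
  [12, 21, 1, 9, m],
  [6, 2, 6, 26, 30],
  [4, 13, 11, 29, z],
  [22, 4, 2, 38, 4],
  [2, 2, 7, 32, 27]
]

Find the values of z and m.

z = 13, m = 27

Row 1 sums to 70 and so does row 6; that's the common total.
In row 5 the known cells total 57, leaving 70 − 57 = 13.
In row 3 the known cells total 43, leaving 70 − 43 = 27.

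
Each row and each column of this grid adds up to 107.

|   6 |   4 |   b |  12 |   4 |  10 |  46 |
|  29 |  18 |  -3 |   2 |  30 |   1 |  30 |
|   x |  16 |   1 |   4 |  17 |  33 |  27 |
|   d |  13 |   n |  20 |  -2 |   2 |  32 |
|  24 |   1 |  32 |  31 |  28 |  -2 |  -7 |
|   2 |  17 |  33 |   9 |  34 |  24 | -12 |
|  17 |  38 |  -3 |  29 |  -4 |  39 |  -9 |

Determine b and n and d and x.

The known cells in row 1 total 82, leaving 107 − 82 = 25 for the blank.
The known cells in row 3 total 98, leaving 107 − 98 = 9 for the blank.
The known cells in column 3 total 85, leaving 107 − 85 = 22 for the blank.
The known cells in row 4 total 87, leaving 107 − 87 = 20 for the blank.

b = 25, n = 22, d = 20, x = 9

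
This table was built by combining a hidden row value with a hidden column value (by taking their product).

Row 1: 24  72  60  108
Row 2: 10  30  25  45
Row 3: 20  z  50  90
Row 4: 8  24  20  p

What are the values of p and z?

Each row is a constant multiple of every other row — this is a multiplication table with the headers hidden.
Row 4 is 20/60 = 1/3 times row 1, so its entry in column 4 is 108 × 1/3 = 36.
Row 3 is 50/60 = 5/6 times row 1, so its entry in column 2 is 72 × 5/6 = 60.

p = 36, z = 60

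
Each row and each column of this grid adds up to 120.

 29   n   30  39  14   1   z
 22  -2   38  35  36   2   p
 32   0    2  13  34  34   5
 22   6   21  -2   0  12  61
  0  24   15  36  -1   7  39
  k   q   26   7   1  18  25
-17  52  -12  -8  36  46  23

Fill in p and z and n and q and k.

p = -11, z = -22, n = 29, q = 11, k = 32

Column 1: 29 + 22 + 32 + 22 + 0 − 17 = 88, so its missing entry is 120 − 88 = 32.
Row 6: 32 + 26 + 7 + 1 + 18 + 25 = 109, so its missing entry is 120 − 109 = 11.
Column 2: -2 + 0 + 6 + 24 + 11 + 52 = 91, so its missing entry is 120 − 91 = 29.
Row 1: 29 + 29 + 30 + 39 + 14 + 1 = 142, so its missing entry is 120 − 142 = -22.
Row 2: 22 − 2 + 38 + 35 + 36 + 2 = 131, so its missing entry is 120 − 131 = -11.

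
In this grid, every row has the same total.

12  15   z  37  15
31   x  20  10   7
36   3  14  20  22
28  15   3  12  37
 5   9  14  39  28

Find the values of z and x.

z = 16, x = 27

Rows 4 and 5 both add up to 95, so every row sums to 95.
Row 1: 12 + 15 + 37 + 15 = 79, so the missing entry is 95 − 79 = 16.
Row 2: 31 + 20 + 10 + 7 = 68, so the missing entry is 95 − 68 = 27.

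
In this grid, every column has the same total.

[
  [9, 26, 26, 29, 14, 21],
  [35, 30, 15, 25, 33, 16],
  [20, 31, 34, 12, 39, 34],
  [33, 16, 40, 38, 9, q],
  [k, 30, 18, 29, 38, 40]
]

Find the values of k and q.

Column 3 sums to 133 and so does column 4; that's the common total.
In column 1 the known cells total 97, leaving 133 − 97 = 36.
In column 6 the known cells total 111, leaving 133 − 111 = 22.

k = 36, q = 22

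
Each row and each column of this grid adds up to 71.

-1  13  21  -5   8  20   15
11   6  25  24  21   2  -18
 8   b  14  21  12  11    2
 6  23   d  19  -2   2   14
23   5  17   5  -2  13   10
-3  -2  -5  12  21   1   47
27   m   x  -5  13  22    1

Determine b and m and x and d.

Row 3: 8 + 14 + 21 + 12 + 11 + 2 = 68, so its missing entry is 71 − 68 = 3.
Column 2: 13 + 6 + 3 + 23 + 5 − 2 = 48, so its missing entry is 71 − 48 = 23.
Row 7: 27 + 23 − 5 + 13 + 22 + 1 = 81, so its missing entry is 71 − 81 = -10.
Row 4: 6 + 23 + 19 − 2 + 2 + 14 = 62, so its missing entry is 71 − 62 = 9.

b = 3, m = 23, x = -10, d = 9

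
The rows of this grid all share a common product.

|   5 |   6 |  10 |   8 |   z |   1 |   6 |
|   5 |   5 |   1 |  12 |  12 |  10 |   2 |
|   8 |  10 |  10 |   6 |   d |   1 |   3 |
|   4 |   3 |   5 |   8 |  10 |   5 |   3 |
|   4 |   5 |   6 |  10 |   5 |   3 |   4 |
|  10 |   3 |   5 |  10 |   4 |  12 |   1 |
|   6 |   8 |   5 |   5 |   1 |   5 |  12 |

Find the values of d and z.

d = 5, z = 5

Rows 4 and 5 each multiply to 72000, so every row has product 72000.
Row 3: 8×10×10×6×1×3 = 14400, so the missing entry is 72000 ÷ 14400 = 5.
Row 1: 5×6×10×8×1×6 = 14400, so the missing entry is 72000 ÷ 14400 = 5.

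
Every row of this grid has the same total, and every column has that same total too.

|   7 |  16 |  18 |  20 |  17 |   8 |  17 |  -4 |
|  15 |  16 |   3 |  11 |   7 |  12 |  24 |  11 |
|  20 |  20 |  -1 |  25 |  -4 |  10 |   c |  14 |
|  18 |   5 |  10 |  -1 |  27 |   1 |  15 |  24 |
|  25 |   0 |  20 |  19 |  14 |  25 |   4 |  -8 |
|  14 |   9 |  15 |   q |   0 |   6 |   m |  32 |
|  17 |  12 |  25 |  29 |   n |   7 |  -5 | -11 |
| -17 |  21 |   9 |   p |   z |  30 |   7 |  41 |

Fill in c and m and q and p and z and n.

c = 15, m = 22, q = 1, p = -5, z = 13, n = 25

Rows 1 and 2 both sum to 99, so that's the common total.
The known cells in row 7 total 74, leaving 99 − 74 = 25 for the blank.
The known cells in column 5 total 86, leaving 99 − 86 = 13 for the blank.
The known cells in row 8 total 104, leaving 99 − 104 = -5 for the blank.
The known cells in row 3 total 84, leaving 99 − 84 = 15 for the blank.
The known cells in column 7 total 77, leaving 99 − 77 = 22 for the blank.
The known cells in row 6 total 98, leaving 99 − 98 = 1 for the blank.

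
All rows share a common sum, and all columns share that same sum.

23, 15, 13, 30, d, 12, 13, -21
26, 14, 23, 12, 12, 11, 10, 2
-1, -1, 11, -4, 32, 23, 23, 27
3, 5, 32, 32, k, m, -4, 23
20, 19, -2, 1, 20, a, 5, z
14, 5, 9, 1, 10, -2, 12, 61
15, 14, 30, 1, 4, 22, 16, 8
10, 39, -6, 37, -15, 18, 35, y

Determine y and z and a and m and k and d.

y = -8, z = 18, a = 29, m = -3, k = 22, d = 25

Rows 2 and 3 both sum to 110, so that's the common total.
Row 1: 23 + 15 + 13 + 30 + 12 + 13 − 21 = 85, so its missing entry is 110 − 85 = 25.
Column 5: 25 + 12 + 32 + 20 + 10 + 4 − 15 = 88, so its missing entry is 110 − 88 = 22.
Row 8: 10 + 39 − 6 + 37 − 15 + 18 + 35 = 118, so its missing entry is 110 − 118 = -8.
Column 8: -21 + 2 + 27 + 23 + 61 + 8 − 8 = 92, so its missing entry is 110 − 92 = 18.
Row 5: 20 + 19 − 2 + 1 + 20 + 5 + 18 = 81, so its missing entry is 110 − 81 = 29.
Row 4: 3 + 5 + 32 + 32 + 22 − 4 + 23 = 113, so its missing entry is 110 − 113 = -3.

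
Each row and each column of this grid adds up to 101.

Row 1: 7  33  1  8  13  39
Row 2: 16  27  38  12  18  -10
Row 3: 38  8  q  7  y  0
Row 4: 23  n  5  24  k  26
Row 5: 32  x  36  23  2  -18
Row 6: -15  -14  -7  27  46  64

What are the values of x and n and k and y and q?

Column 3 has 1 + 38 + 5 + 36 − 7 = 73; the blank must be 101 − 73 = 28.
Row 3 has 38 + 8 + 28 + 7 + 0 = 81; the blank must be 101 − 81 = 20.
Column 5 has 13 + 18 + 20 + 2 + 46 = 99; the blank must be 101 − 99 = 2.
Row 4 has 23 + 5 + 24 + 2 + 26 = 80; the blank must be 101 − 80 = 21.
Row 5 has 32 + 36 + 23 + 2 − 18 = 75; the blank must be 101 − 75 = 26.

x = 26, n = 21, k = 2, y = 20, q = 28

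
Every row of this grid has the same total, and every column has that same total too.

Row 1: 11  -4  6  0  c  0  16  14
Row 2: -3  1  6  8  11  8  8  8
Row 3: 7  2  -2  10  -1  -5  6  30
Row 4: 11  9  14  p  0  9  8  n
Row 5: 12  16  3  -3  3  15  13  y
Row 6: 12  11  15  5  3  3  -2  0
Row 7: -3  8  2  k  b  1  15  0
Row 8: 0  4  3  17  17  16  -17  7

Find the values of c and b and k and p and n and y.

c = 4, b = 10, k = 14, p = -4, n = 0, y = -12

Rows 2 and 3 both sum to 47, so that's the common total.
Row 1 has 11 − 4 + 6 + 0 + 0 + 16 + 14 = 43; the blank must be 47 − 43 = 4.
Column 5 has 4 + 11 − 1 + 0 + 3 + 3 + 17 = 37; the blank must be 47 − 37 = 10.
Row 7 has -3 + 8 + 2 + 10 + 1 + 15 + 0 = 33; the blank must be 47 − 33 = 14.
Column 4 has 0 + 8 + 10 − 3 + 5 + 14 + 17 = 51; the blank must be 47 − 51 = -4.
Row 4 has 11 + 9 + 14 − 4 + 0 + 9 + 8 = 47; the blank must be 47 − 47 = 0.
Row 5 has 12 + 16 + 3 − 3 + 3 + 15 + 13 = 59; the blank must be 47 − 59 = -12.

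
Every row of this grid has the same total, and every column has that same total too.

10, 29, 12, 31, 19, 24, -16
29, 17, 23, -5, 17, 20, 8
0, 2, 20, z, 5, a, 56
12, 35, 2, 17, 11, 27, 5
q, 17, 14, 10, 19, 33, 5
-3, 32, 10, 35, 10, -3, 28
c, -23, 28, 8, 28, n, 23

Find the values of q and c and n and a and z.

Rows 1 and 2 both sum to 109, so that's the common total.
The known cells in row 5 total 98, leaving 109 − 98 = 11 for the blank.
The known cells in column 4 total 96, leaving 109 − 96 = 13 for the blank.
The known cells in column 1 total 59, leaving 109 − 59 = 50 for the blank.
The known cells in row 7 total 114, leaving 109 − 114 = -5 for the blank.
The known cells in row 3 total 96, leaving 109 − 96 = 13 for the blank.

q = 11, c = 50, n = -5, a = 13, z = 13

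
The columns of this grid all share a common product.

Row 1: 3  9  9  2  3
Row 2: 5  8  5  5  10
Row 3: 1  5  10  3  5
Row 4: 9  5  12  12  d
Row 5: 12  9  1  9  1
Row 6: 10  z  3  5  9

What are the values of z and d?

z = 1, d = 12

Columns 1 and 3 each multiply to 16200, so every column has product 16200.
Column 2: 9×8×5×5×9 = 16200, so the missing entry is 16200 ÷ 16200 = 1.
Column 5: 3×10×5×1×9 = 1350, so the missing entry is 16200 ÷ 1350 = 12.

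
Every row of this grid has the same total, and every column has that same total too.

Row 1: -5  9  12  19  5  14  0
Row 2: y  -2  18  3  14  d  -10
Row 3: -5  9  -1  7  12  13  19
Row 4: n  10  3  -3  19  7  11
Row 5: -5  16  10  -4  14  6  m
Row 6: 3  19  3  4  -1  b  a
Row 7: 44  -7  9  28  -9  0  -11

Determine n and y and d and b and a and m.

Rows 1 and 3 both sum to 54, so that's the common total.
Row 5 has -5 + 16 + 10 − 4 + 14 + 6 = 37; the blank must be 54 − 37 = 17.
Row 4 has 10 + 3 − 3 + 19 + 7 + 11 = 47; the blank must be 54 − 47 = 7.
Column 7 has 0 − 10 + 19 + 11 + 17 − 11 = 26; the blank must be 54 − 26 = 28.
Row 6 has 3 + 19 + 3 + 4 − 1 + 28 = 56; the blank must be 54 − 56 = -2.
Column 6 has 14 + 13 + 7 + 6 − 2 + 0 = 38; the blank must be 54 − 38 = 16.
Row 2 has -2 + 18 + 3 + 14 + 16 − 10 = 39; the blank must be 54 − 39 = 15.

n = 7, y = 15, d = 16, b = -2, a = 28, m = 17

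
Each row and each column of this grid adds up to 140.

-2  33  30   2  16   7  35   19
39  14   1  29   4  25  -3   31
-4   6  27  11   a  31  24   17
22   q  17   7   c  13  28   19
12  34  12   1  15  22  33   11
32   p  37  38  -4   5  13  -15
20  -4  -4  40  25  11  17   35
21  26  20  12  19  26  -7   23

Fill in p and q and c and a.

The known cells in row 3 total 112, leaving 140 − 112 = 28 for the blank.
The known cells in row 6 total 106, leaving 140 − 106 = 34 for the blank.
The known cells in column 2 total 143, leaving 140 − 143 = -3 for the blank.
The known cells in row 4 total 103, leaving 140 − 103 = 37 for the blank.

p = 34, q = -3, c = 37, a = 28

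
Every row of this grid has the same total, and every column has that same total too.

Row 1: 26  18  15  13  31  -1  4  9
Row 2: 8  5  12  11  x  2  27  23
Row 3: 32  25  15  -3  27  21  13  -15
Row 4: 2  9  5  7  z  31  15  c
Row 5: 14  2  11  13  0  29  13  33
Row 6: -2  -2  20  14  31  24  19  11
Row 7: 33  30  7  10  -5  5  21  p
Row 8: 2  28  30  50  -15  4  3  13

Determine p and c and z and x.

Rows 1 and 3 both sum to 115, so that's the common total.
The known cells in row 7 total 101, leaving 115 − 101 = 14 for the blank.
The known cells in row 2 total 88, leaving 115 − 88 = 27 for the blank.
The known cells in column 5 total 96, leaving 115 − 96 = 19 for the blank.
The known cells in row 4 total 88, leaving 115 − 88 = 27 for the blank.

p = 14, c = 27, z = 19, x = 27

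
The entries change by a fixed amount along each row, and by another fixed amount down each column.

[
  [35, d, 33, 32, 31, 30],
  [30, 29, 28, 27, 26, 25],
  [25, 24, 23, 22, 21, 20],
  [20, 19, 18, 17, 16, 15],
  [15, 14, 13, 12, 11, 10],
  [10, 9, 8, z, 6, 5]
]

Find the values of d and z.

Along each row the entries change by -1 per step; down each column they change by -5.
Row 1: from 35 at column 1, stepping by -1 to column 2 gives 34.
Row 6: from 10 at column 1, stepping by -1 to column 4 gives 7.

d = 34, z = 7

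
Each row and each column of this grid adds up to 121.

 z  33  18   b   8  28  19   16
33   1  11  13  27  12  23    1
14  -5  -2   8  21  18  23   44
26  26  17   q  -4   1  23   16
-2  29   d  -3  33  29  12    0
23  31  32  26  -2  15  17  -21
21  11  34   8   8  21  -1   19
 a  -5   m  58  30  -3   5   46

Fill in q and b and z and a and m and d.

Row 5 has -2 + 29 − 3 + 33 + 29 + 12 + 0 = 98; the blank must be 121 − 98 = 23.
Row 4 has 26 + 26 + 17 − 4 + 1 + 23 + 16 = 105; the blank must be 121 − 105 = 16.
Column 4 has 13 + 8 + 16 − 3 + 26 + 8 + 58 = 126; the blank must be 121 − 126 = -5.
Row 1 has 33 + 18 − 5 + 8 + 28 + 19 + 16 = 117; the blank must be 121 − 117 = 4.
Column 1 has 4 + 33 + 14 + 26 − 2 + 23 + 21 = 119; the blank must be 121 − 119 = 2.
Row 8 has 2 − 5 + 58 + 30 − 3 + 5 + 46 = 133; the blank must be 121 − 133 = -12.

q = 16, b = -5, z = 4, a = 2, m = -12, d = 23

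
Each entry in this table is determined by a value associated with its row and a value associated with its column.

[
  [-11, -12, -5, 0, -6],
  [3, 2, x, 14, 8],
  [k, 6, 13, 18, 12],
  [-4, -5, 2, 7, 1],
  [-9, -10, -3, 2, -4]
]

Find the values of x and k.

x = 9, k = 7

The difference between any two rows is the same in every column — this is an addition table with the headers hidden.
Row 2 minus row 1 is 8 − (-6) = 14, so its entry in column 3 is -5 + 14 = 9.
Row 3 minus row 1 is 12 − (-6) = 18, so its entry in column 1 is -11 + 18 = 7.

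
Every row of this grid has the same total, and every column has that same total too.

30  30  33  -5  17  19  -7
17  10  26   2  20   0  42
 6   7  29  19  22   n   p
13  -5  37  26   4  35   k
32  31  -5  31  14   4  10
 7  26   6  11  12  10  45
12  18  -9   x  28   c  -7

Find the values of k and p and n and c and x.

k = 7, p = 27, n = 7, c = 42, x = 33

Rows 1 and 2 both sum to 117, so that's the common total.
The known cells in row 4 total 110, leaving 117 − 110 = 7 for the blank.
The known cells in column 7 total 90, leaving 117 − 90 = 27 for the blank.
The known cells in row 3 total 110, leaving 117 − 110 = 7 for the blank.
The known cells in column 6 total 75, leaving 117 − 75 = 42 for the blank.
The known cells in row 7 total 84, leaving 117 − 84 = 33 for the blank.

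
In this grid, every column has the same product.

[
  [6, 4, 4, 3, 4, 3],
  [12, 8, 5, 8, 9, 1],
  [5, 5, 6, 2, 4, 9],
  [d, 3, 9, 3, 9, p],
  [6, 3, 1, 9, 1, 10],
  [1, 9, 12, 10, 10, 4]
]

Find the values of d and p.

Columns 2 and 5 each multiply to 12960, so every column has product 12960.
Column 1: 6×12×5×6×1 = 2160, so the missing entry is 12960 ÷ 2160 = 6.
Column 6: 3×1×9×10×4 = 1080, so the missing entry is 12960 ÷ 1080 = 12.

d = 6, p = 12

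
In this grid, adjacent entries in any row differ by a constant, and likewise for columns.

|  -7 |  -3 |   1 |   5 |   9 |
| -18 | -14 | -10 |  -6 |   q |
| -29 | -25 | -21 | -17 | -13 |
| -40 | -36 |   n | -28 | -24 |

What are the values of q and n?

Along each row the entries change by 4 per step; down each column they change by -11.
Row 2: from -18 at column 1, stepping by 4 to column 5 gives -2.
Row 4: from -40 at column 1, stepping by 4 to column 3 gives -32.

q = -2, n = -32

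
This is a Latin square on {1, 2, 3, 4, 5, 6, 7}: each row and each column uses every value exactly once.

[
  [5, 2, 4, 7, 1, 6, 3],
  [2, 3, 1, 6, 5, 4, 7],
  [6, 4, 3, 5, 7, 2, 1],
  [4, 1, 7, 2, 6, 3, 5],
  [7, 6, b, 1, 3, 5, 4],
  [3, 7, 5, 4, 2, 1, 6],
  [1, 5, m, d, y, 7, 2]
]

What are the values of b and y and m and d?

b = 2, y = 4, m = 6, d = 3

Cell (7,4): column 4 already has {1, 2, 4, 5, 6, 7} → 3.
At (row 7, col 5): column 5 already has {1, 2, 3, 5, 6, 7}, so the value is 4.
Cell (7,3): row 7 already has {1, 2, 3, 4, 5, 7} → 6.
At (row 5, col 3): row 5 already has {1, 3, 4, 5, 6, 7}, so the value is 2.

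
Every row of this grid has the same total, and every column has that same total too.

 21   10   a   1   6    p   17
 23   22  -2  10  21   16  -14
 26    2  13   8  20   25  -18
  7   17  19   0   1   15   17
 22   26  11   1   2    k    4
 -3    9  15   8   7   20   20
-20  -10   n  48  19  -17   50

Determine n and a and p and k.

n = 6, a = 14, p = 7, k = 10

Rows 2 and 3 both sum to 76, so that's the common total.
Row 5: 22 + 26 + 11 + 1 + 2 + 4 = 66, so its missing entry is 76 − 66 = 10.
Row 7: -20 − 10 + 48 + 19 − 17 + 50 = 70, so its missing entry is 76 − 70 = 6.
Column 6: 16 + 25 + 15 + 10 + 20 − 17 = 69, so its missing entry is 76 − 69 = 7.
Row 1: 21 + 10 + 1 + 6 + 7 + 17 = 62, so its missing entry is 76 − 62 = 14.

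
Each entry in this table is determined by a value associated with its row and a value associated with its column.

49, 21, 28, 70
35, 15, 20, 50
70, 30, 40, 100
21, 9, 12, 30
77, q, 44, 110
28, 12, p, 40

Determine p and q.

p = 16, q = 33

Each row is a constant multiple of every other row — this is a multiplication table with the headers hidden.
Row 6 is 40/70 = 4/7 times row 1, so its entry in column 3 is 28 × 4/7 = 16.
Row 5 is 110/70 = 11/7 times row 1, so its entry in column 2 is 21 × 11/7 = 33.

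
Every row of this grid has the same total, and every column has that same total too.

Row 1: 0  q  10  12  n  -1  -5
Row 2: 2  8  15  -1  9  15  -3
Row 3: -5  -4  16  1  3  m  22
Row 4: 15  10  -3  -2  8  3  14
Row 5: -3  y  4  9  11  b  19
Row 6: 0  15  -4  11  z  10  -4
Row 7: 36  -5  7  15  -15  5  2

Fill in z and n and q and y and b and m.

z = 17, n = 12, q = 17, y = 4, b = 1, m = 12

Rows 2 and 4 both sum to 45, so that's the common total.
Row 6: 0 + 15 − 4 + 11 + 10 − 4 = 28, so its missing entry is 45 − 28 = 17.
Column 5: 9 + 3 + 8 + 11 + 17 − 15 = 33, so its missing entry is 45 − 33 = 12.
Row 1: 0 + 10 + 12 + 12 − 1 − 5 = 28, so its missing entry is 45 − 28 = 17.
Row 3: -5 − 4 + 16 + 1 + 3 + 22 = 33, so its missing entry is 45 − 33 = 12.
Column 6: -1 + 15 + 12 + 3 + 10 + 5 = 44, so its missing entry is 45 − 44 = 1.
Row 5: -3 + 4 + 9 + 11 + 1 + 19 = 41, so its missing entry is 45 − 41 = 4.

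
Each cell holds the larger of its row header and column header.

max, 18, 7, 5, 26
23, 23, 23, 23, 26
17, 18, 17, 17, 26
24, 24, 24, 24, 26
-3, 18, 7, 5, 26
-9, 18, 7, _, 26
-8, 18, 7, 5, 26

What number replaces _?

max(-9, 5) = 5.

5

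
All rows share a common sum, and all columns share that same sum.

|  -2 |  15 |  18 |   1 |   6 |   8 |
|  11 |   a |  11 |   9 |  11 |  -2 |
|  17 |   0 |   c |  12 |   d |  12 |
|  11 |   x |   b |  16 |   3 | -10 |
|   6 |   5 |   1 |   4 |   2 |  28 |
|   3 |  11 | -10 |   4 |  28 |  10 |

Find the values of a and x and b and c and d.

a = 6, x = 9, b = 17, c = 9, d = -4

Rows 1 and 5 both sum to 46, so that's the common total.
Column 5 has 6 + 11 + 3 + 2 + 28 = 50; the blank must be 46 − 50 = -4.
Row 2 has 11 + 11 + 9 + 11 − 2 = 40; the blank must be 46 − 40 = 6.
Column 2 has 15 + 6 + 0 + 5 + 11 = 37; the blank must be 46 − 37 = 9.
Row 3 has 17 + 0 + 12 − 4 + 12 = 37; the blank must be 46 − 37 = 9.
Row 4 has 11 + 9 + 16 + 3 − 10 = 29; the blank must be 46 − 29 = 17.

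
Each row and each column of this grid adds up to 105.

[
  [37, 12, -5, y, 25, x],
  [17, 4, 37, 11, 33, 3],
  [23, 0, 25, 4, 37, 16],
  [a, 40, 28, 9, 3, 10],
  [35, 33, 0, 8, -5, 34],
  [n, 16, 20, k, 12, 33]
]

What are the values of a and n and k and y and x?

a = 15, n = -22, k = 46, y = 27, x = 9

Row 4: 40 + 28 + 9 + 3 + 10 = 90, so its missing entry is 105 − 90 = 15.
Column 1: 37 + 17 + 23 + 15 + 35 = 127, so its missing entry is 105 − 127 = -22.
Column 6: 3 + 16 + 10 + 34 + 33 = 96, so its missing entry is 105 − 96 = 9.
Row 1: 37 + 12 − 5 + 25 + 9 = 78, so its missing entry is 105 − 78 = 27.
Row 6: -22 + 16 + 20 + 12 + 33 = 59, so its missing entry is 105 − 59 = 46.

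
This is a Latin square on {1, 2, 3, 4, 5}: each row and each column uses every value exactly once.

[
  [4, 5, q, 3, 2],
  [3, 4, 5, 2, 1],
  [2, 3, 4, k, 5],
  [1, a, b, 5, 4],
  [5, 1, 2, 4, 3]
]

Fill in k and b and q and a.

At (row 3, col 4): row 3 already has {2, 3, 4, 5}, so the value is 1.
At (row 4, col 2): column 2 already has {1, 3, 4, 5}, so the value is 2.
For row 1, column 3: row 1 already has {2, 3, 4, 5}; that leaves 1.
Cell (4,3): row 4 already has {1, 2, 4, 5} → 3.

k = 1, b = 3, q = 1, a = 2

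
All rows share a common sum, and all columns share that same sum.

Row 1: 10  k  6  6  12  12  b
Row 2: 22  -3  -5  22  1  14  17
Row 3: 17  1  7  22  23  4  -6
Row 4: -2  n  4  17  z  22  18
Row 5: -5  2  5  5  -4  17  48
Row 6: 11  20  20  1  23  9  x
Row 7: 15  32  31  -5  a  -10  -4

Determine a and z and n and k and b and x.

Rows 2 and 3 both sum to 68, so that's the common total.
Row 7: 15 + 32 + 31 − 5 − 10 − 4 = 59, so its missing entry is 68 − 59 = 9.
Column 5: 12 + 1 + 23 − 4 + 23 + 9 = 64, so its missing entry is 68 − 64 = 4.
Row 4: -2 + 4 + 17 + 4 + 22 + 18 = 63, so its missing entry is 68 − 63 = 5.
Column 2: -3 + 1 + 5 + 2 + 20 + 32 = 57, so its missing entry is 68 − 57 = 11.
Row 1: 10 + 11 + 6 + 6 + 12 + 12 = 57, so its missing entry is 68 − 57 = 11.
Row 6: 11 + 20 + 20 + 1 + 23 + 9 = 84, so its missing entry is 68 − 84 = -16.

a = 9, z = 4, n = 5, k = 11, b = 11, x = -16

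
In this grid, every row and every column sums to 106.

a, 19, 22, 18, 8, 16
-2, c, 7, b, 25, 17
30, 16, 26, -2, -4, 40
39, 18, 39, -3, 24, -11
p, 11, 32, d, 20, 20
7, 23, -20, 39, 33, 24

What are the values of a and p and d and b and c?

Row 1 has 19 + 22 + 18 + 8 + 16 = 83; the blank must be 106 − 83 = 23.
Column 1 has 23 − 2 + 30 + 39 + 7 = 97; the blank must be 106 − 97 = 9.
Row 5 has 9 + 11 + 32 + 20 + 20 = 92; the blank must be 106 − 92 = 14.
Column 2 has 19 + 16 + 18 + 11 + 23 = 87; the blank must be 106 − 87 = 19.
Row 2 has -2 + 19 + 7 + 25 + 17 = 66; the blank must be 106 − 66 = 40.

a = 23, p = 9, d = 14, b = 40, c = 19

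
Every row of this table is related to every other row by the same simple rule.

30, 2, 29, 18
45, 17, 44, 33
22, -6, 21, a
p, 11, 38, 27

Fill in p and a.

p = 39, a = 10

The difference between any two rows is the same in every column — this is an addition table with the headers hidden.
Row 4 minus row 1 is 38 − 29 = 9, so its entry in column 1 is 30 + 9 = 39.
Row 3 minus row 1 is 21 − 29 = -8, so its entry in column 4 is 18 + (-8) = 10.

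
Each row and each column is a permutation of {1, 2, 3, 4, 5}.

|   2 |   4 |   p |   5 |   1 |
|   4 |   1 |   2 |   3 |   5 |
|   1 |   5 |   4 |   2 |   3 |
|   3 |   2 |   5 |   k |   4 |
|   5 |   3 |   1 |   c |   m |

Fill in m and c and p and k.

m = 2, c = 4, p = 3, k = 1

Cell (5,5): column 5 already has {1, 3, 4, 5} → 2.
Cell (1,3): row 1 already has {1, 2, 4, 5} → 3.
Cell (4,4): row 4 already has {2, 3, 4, 5} → 1.
For row 5, column 4: row 5 already has {1, 2, 3, 5}; that leaves 4.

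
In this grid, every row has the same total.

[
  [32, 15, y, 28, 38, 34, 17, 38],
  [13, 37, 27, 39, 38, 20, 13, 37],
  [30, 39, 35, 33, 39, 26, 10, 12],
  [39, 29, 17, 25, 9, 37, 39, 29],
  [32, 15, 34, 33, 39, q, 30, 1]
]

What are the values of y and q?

Row 2 sums to 224 and so does row 4; that's the common total.
In row 1 the known cells total 202, leaving 224 − 202 = 22.
In row 5 the known cells total 184, leaving 224 − 184 = 40.

y = 22, q = 40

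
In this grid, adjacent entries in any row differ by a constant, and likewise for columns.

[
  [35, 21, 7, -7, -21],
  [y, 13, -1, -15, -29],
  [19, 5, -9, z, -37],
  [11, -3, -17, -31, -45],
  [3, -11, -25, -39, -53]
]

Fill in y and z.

Along each row the entries change by -14 per step; down each column they change by -8.
Row 2: from 13 at column 2, stepping by -14 to column 1 gives 27.
Row 3: from 19 at column 1, stepping by -14 to column 4 gives -23.

y = 27, z = -23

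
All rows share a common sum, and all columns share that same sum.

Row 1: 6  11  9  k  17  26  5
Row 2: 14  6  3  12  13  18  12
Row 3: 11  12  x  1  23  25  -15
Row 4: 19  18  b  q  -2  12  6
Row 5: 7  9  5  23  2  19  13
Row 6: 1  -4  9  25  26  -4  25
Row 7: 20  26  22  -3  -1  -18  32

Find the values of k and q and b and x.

Rows 2 and 5 both sum to 78, so that's the common total.
Row 1 has 6 + 11 + 9 + 17 + 26 + 5 = 74; the blank must be 78 − 74 = 4.
Column 4 has 4 + 12 + 1 + 23 + 25 − 3 = 62; the blank must be 78 − 62 = 16.
Row 4 has 19 + 18 + 16 − 2 + 12 + 6 = 69; the blank must be 78 − 69 = 9.
Row 3 has 11 + 12 + 1 + 23 + 25 − 15 = 57; the blank must be 78 − 57 = 21.

k = 4, q = 16, b = 9, x = 21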